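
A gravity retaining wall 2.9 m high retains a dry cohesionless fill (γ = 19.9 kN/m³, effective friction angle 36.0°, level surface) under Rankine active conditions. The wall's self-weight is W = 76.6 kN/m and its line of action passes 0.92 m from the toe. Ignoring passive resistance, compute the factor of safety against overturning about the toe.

3.36

K_a = tan²(45° − 36.0°/2) = 0.2596.
P_a = ½K_aγH² = 0.5×0.2596×19.9×2.9² = 21.72 kN/m, acting at H/3 = 0.9667 m above the base.
Overturning moment M_o = P_a × H/3 = 21.72 × 0.9667 = 21.00.
Resisting moment M_r = W × 0.92 = 76.6 × 0.92 = 70.47.
FS_overturning = M_r/M_o = 70.47/21.00 = 3.356.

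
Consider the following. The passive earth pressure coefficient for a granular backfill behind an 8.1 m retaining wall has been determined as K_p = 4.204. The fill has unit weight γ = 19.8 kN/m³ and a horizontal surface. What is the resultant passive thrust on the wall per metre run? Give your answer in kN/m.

2730 kN/m

P = ½ K_p γ H² = 0.5 × 4.204 × 19.8 × 8.1² = 2731 kN/m.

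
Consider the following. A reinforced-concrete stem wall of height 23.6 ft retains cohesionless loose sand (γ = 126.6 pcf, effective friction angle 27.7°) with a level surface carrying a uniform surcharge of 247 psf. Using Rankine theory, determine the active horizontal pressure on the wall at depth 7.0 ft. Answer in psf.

414 psf

K_a = (1 − sin φ)/(1 + sin φ) = 0.3653.
σ_v = γz + q = 126.6 × 7.0 + 247 = 1133 psf.
σ_h = K_a σ_v = 0.3653 × 1133 = 414.0 psf.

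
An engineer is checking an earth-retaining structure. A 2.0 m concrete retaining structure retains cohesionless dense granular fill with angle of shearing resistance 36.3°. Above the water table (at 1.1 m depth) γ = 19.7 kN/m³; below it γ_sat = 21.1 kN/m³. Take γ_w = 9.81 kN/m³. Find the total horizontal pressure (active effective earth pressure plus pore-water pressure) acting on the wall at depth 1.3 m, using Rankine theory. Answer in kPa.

8.09 kPa

K_a = (1 − sin φ)/(1 + sin φ) = 0.2563.
γ' = 21.1 − 9.81 = 11.29 kN/m³.
Effective vertical stress at 1.3 m: σ'_v = 19.7×1.1 + 11.29×0.200 = 23.93 kPa.
σ'_h = K_a σ'_v = 0.2563 × 23.93 = 6.132 kPa; u = γ_w × 0.200 = 1.962 kPa.
Total σ_h = 6.132 + 1.962 = 8.094 kPa.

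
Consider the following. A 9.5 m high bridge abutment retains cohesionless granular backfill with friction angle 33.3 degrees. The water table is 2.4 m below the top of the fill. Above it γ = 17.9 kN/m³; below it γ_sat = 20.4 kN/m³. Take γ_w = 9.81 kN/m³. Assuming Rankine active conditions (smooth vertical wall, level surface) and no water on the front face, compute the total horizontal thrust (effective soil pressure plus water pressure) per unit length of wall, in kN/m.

K_a = tan²(45° − φ/2) = 0.2911.
γ' = 20.4 − 9.81 = 10.59 kN/m³. Depth below WT = 7.1 m.
σ'_h at WT = K_a γ d_w = 12.51 kPa; at base = 12.51 + K_a γ' × 7.1 = 34.40 kPa.
P₁ (0–2.4 m) = ½×12.51×2.4 = 15.01. P₂ (2.4–9.5 m) = ½(12.51+34.40)×7.1 = 166.5.
P_w = ½ γ_w h₂² = 0.5×9.81×7.1² = 247.3. Total = 15.01+166.5+247.3 = 428.8 kN/m.

429 kN/m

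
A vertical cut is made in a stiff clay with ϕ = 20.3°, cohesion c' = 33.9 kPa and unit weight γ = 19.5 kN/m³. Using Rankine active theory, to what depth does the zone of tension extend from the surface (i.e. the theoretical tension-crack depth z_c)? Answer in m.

4.99 m

K_a = tan²(45° − 20.3°/2) = 0.4849; √K_a = 0.6963.
The active pressure is zero where K_a γ z = 2c√K_a, so z_c = 2c/(γ√K_a) = 2×33.9/(19.5×0.6963) = 4.993 m.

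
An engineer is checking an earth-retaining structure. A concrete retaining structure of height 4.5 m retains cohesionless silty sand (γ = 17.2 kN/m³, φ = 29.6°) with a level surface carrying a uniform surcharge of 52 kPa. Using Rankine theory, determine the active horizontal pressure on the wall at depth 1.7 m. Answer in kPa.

27.5 kPa

K_a = (1 − sin φ)/(1 + sin φ) = 0.3387.
σ_v = γz + q = 17.2 × 1.7 + 52 = 81.24 kPa.
σ_h = K_a σ_v = 0.3387 × 81.24 = 27.52 kPa.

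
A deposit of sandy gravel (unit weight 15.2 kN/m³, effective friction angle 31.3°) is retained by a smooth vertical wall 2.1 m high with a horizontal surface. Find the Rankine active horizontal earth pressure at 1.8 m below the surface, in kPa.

8.65 kPa

K_a = (1 − sin φ)/(1 + sin φ) = 0.3162.
σ_h = K_a γ z = 0.3162 × 15.2 × 1.8 = 8.651 kPa.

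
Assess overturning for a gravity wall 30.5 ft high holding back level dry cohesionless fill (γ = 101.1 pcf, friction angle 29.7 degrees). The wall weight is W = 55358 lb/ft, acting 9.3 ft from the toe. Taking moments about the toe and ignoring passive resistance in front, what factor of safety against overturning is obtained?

K_a = tan²(45° − 29.7°/2) = 0.3374.
P_a = ½K_aγH² = 0.5×0.3374×101.1×30.5² = 15870 lb/ft, acting at H/3 = 10.17 ft above the base.
Overturning moment M_o = P_a × H/3 = 15870 × 10.17 = 161300.
Resisting moment M_r = W × 9.3 = 55358 × 9.3 = 514800.
FS_overturning = M_r/M_o = 514800/161300 = 3.192.

3.19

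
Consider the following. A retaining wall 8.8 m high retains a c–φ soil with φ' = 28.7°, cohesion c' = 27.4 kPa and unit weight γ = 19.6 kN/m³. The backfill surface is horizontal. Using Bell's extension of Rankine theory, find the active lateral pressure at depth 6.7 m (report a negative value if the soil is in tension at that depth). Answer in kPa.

13.6 kPa

K_a = (1 − sin φ)/(1 + sin φ) = 0.3511.
σ_a = K_a γ z − 2c√K_a = 0.3511×19.6×6.7 − 2×27.4×0.5926 = 13.64 kPa.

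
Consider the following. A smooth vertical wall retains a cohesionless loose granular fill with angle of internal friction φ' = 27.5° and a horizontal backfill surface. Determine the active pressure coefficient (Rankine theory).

K_a = tan²(45° − φ/2) = tan²(31.25°) = 0.3682.

0.368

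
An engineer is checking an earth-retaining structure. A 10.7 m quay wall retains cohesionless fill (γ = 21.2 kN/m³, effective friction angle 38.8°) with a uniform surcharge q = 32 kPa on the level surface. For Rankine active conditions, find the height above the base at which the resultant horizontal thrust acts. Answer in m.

3.96 m

K_a = 0.2296.
Triangular part P₁ = ½K_aγH² = 278.6 at H/3 = 3.567 m; rectangular part P₂ = K_a q H = 78.60 at H/2 = 5.350 m.
ȳ = (P₁·3.567 + P₂·5.350)/(P₁+P₂) = 3.959 m.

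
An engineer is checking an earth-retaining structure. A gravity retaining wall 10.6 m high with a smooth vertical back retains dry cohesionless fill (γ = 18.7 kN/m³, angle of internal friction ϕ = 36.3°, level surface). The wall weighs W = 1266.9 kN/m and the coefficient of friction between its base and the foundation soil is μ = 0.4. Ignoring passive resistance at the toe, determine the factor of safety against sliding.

1.88

K_a = tan²(45° − 36.3°/2) = 0.2563.
P_a = ½K_aγH² = 0.5×0.2563×18.7×10.6² = 269.2 kN/m, acting at H/3 = 3.533 m above the base.
FS_sliding = μW / P_a = 0.4×1266.9 / 269.2 = 1.882.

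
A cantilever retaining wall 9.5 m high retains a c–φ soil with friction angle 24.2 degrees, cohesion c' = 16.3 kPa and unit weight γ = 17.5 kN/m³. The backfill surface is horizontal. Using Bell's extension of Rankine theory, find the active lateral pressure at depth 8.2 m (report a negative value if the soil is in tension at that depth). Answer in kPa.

K_a = (1 − sin φ)/(1 + sin φ) = 0.4185.
σ_a = K_a γ z − 2c√K_a = 0.4185×17.5×8.2 − 2×16.3×0.6469 = 38.97 kPa.

39.0 kPa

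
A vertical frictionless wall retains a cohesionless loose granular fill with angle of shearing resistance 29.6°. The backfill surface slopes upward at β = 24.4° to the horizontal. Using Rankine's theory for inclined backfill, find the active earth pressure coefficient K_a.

0.493

K_a = cos β · (cos β − √(cos²β − cos²φ)) / (cos β + √(cos²β − cos²φ)).
cos β = 0.9107, cos φ = 0.8695, √(cos²β − cos²φ) = 0.2708.
K_a = 0.9107 × (0.9107 − 0.2708)/(0.9107 + 0.2708) = 0.4932.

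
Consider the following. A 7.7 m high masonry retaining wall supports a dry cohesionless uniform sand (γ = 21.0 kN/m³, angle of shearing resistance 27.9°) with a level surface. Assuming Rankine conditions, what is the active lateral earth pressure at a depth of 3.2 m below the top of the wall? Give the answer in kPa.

24.4 kPa

K_a = (1 − sin φ)/(1 + sin φ) = 0.3625.
σ_h = K_a γ z = 0.3625 × 21.0 × 3.2 = 24.36 kPa.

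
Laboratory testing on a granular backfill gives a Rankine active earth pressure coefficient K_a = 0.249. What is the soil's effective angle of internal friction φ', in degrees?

K_a = tan²(45° − φ/2) ⇒ 45° − φ/2 = arctan(√0.249) = 26.52°.
φ = 2(45° − 26.52°) = 36.96°.

37.0°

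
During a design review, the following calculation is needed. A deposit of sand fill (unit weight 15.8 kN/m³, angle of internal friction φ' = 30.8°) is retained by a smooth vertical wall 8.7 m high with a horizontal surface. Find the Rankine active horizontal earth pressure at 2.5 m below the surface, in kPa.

12.7 kPa

K_a = (1 − sin φ)/(1 + sin φ) = 0.3227.
σ_h = K_a γ z = 0.3227 × 15.8 × 2.5 = 12.75 kPa.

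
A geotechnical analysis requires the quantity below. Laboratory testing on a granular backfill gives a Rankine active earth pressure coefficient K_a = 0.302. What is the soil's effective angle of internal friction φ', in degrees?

32.4°

K_a = tan²(45° − φ/2) ⇒ 45° − φ/2 = arctan(√0.302) = 28.79°.
φ = 2(45° − 28.79°) = 32.42°.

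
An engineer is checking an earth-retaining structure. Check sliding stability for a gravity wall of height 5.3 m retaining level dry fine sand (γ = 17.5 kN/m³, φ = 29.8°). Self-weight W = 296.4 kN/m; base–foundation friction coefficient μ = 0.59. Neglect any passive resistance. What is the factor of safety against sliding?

2.12

K_a = tan²(45° − 29.8°/2) = 0.3360.
P_a = ½K_aγH² = 0.5×0.3360×17.5×5.3² = 82.59 kN/m, acting at H/3 = 1.767 m above the base.
FS_sliding = μW / P_a = 0.59×296.4 / 82.59 = 2.117.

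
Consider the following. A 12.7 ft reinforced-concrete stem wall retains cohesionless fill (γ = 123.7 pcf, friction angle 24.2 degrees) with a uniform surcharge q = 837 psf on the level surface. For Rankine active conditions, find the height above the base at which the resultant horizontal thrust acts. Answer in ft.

5.33 ft

K_a = 0.4185.
Triangular part P₁ = ½K_aγH² = 4175 at H/3 = 4.233 ft; rectangular part P₂ = K_a q H = 4449 at H/2 = 6.350 ft.
ȳ = (P₁·4.233 + P₂·6.350)/(P₁+P₂) = 5.325 ft.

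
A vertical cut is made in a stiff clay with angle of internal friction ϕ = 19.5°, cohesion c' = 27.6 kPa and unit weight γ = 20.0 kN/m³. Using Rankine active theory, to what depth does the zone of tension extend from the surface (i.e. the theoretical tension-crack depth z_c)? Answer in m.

K_a = tan²(45° − 19.5°/2) = 0.4995; √K_a = 0.7067.
The active pressure is zero where K_a γ z = 2c√K_a, so z_c = 2c/(γ√K_a) = 2×27.6/(20.0×0.7067) = 3.905 m.

3.91 m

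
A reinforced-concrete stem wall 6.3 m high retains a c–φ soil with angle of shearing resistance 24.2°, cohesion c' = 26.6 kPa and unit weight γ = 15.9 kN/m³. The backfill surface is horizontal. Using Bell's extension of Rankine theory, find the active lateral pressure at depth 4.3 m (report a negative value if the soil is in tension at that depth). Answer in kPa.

K_a = (1 − sin φ)/(1 + sin φ) = 0.4185.
σ_a = K_a γ z − 2c√K_a = 0.4185×15.9×4.3 − 2×26.6×0.6469 = -5.803 kPa.

-5.80 kPa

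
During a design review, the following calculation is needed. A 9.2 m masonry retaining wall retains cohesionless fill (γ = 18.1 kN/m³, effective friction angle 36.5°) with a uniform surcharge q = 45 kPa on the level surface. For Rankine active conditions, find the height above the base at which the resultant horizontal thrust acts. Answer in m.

3.60 m

K_a = 0.2541.
Triangular part P₁ = ½K_aγH² = 194.6 at H/3 = 3.067 m; rectangular part P₂ = K_a q H = 105.2 at H/2 = 4.600 m.
ȳ = (P₁·3.067 + P₂·4.600)/(P₁+P₂) = 3.605 m.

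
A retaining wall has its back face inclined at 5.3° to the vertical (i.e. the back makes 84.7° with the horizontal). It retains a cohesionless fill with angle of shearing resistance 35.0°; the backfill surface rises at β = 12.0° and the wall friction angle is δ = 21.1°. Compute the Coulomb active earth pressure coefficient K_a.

0.330

K_a = sin²(α+φ) / [sin²α · sin(α−δ) · (1 + √{sin(φ+δ)sin(φ−β) / (sin(α−δ)sin(α+β))})²].
With α = 84.7°, φ = 35.0°, δ = 21.1°, β = 12.0°: K_a = 0.3303.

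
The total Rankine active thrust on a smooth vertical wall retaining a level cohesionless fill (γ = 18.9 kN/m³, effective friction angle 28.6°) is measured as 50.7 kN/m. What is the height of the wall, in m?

3.90 m

K_a = 0.3525. P_a = ½ K_a γ H² ⇒ H = √(2P_a/(K_a γ)).
H = √(2×50.7/(0.3525×18.9)) = 3.901 m.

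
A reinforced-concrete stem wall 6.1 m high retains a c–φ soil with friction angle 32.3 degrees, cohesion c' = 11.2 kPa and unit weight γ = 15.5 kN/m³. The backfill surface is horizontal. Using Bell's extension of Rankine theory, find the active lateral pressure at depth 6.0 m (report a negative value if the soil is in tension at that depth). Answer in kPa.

K_a = (1 − sin φ)/(1 + sin φ) = 0.3035.
σ_a = K_a γ z − 2c√K_a = 0.3035×15.5×6.0 − 2×11.2×0.5509 = 15.88 kPa.

15.9 kPa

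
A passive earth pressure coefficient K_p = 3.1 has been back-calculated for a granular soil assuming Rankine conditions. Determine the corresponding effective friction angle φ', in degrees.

K_p = (1+sin φ)/(1−sin φ) ⇒ sin φ = (K_p − 1)/(K_p + 1) = 0.5122.
φ = arcsin(0.5122) = 30.81°.

30.8°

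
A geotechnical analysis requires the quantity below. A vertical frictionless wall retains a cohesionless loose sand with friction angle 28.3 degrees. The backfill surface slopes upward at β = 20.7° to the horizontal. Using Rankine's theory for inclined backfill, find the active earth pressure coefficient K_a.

K_a = cos β · (cos β − √(cos²β − cos²φ)) / (cos β + √(cos²β − cos²φ)).
cos β = 0.9354, cos φ = 0.8805, √(cos²β − cos²φ) = 0.3159.
K_a = 0.9354 × (0.9354 − 0.3159)/(0.9354 + 0.3159) = 0.4631.

0.463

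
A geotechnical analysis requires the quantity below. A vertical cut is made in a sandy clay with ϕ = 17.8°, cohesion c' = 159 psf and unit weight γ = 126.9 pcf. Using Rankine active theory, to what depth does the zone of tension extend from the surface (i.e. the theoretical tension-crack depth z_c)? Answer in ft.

K_a = tan²(45° − 17.8°/2) = 0.5318; √K_a = 0.7292.
The active pressure is zero where K_a γ z = 2c√K_a, so z_c = 2c/(γ√K_a) = 2×159/(126.9×0.7292) = 3.436 ft.

3.44 ft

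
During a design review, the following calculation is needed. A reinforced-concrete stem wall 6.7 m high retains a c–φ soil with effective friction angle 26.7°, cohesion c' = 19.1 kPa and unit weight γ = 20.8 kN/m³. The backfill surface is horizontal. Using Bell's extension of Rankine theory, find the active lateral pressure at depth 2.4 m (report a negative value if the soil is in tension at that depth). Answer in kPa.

K_a = (1 − sin φ)/(1 + sin φ) = 0.3800.
σ_a = K_a γ z − 2c√K_a = 0.3800×20.8×2.4 − 2×19.1×0.6164 = -4.579 kPa.

-4.58 kPa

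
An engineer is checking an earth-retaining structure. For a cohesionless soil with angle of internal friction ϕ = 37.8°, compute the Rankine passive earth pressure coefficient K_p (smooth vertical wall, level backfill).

4.17

K_p = (1 + sin φ)/(1 − sin φ) = tan²(45° + 37.8°/2) = 4.167.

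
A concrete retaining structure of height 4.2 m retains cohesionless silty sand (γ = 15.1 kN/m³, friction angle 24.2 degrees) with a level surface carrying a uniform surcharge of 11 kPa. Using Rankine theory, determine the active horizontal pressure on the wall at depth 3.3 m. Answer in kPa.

K_a = (1 − sin φ)/(1 + sin φ) = 0.4185.
σ_v = γz + q = 15.1 × 3.3 + 11 = 60.83 kPa.
σ_h = K_a σ_v = 0.4185 × 60.83 = 25.46 kPa.

25.5 kPa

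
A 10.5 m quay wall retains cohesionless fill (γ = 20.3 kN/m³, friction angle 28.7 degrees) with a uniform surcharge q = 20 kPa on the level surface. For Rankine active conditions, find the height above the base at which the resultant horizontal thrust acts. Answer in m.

3.78 m

K_a = 0.3511.
Triangular part P₁ = ½K_aγH² = 392.9 at H/3 = 3.500 m; rectangular part P₂ = K_a q H = 73.74 at H/2 = 5.250 m.
ȳ = (P₁·3.500 + P₂·5.250)/(P₁+P₂) = 3.777 m.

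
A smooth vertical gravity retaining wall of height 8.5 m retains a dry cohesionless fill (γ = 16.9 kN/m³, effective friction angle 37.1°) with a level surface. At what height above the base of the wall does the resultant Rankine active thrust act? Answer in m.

K_a = 0.2475.
The pressure distribution is triangular, so the resultant acts at H/3 above the base = 8.5/3 = 2.833 m.

2.83 m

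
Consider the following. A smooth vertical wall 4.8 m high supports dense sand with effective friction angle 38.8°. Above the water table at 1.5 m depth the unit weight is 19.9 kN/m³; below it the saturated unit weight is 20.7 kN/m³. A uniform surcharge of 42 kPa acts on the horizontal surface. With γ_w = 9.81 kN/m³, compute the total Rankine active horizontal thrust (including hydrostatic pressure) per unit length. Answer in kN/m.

K_a = tan²(45° − φ/2) = 0.2296.
γ' = 20.7 − 9.81 = 10.89 kN/m³. h₂ = H − d_w = 3.3 m.
σ'_h: at surface K_a·q = 9.641; at WT K_a(q+γd_w) = 16.49; at base K_a(q+γd_w+γ'h₂) = 24.74 kPa.
P₁ = ½(9.641+16.49)×1.5 = 19.60; P₂ = ½(16.49+24.74)×3.3 = 68.04; P_w = ½γ_w h₂² = 53.42.
Total = 19.60+68.04+53.42 = 141.1 kN/m.

141 kN/m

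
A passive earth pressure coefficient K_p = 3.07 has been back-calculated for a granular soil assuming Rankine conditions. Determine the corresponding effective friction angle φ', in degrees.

K_p = (1+sin φ)/(1−sin φ) ⇒ sin φ = (K_p − 1)/(K_p + 1) = 0.5086.
φ = arcsin(0.5086) = 30.57°.

30.6°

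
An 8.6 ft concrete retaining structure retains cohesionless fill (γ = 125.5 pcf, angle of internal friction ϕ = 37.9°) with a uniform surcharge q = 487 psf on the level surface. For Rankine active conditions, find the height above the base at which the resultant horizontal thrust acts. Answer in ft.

3.55 ft

K_a = 0.2389.
Triangular part P₁ = ½K_aγH² = 1109 at H/3 = 2.867 ft; rectangular part P₂ = K_a q H = 1001 at H/2 = 4.300 ft.
ȳ = (P₁·2.867 + P₂·4.300)/(P₁+P₂) = 3.547 ft.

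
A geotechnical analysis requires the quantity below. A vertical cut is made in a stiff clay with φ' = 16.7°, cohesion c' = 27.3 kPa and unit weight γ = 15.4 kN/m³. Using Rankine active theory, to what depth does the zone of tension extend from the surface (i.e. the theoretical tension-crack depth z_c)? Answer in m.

K_a = tan²(45° − 16.7°/2) = 0.5536; √K_a = 0.7440.
The active pressure is zero where K_a γ z = 2c√K_a, so z_c = 2c/(γ√K_a) = 2×27.3/(15.4×0.7440) = 4.765 m.

4.77 m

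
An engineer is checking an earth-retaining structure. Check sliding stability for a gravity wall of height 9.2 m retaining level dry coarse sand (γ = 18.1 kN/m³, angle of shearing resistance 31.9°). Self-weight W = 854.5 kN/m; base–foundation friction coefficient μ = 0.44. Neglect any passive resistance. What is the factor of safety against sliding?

K_a = tan²(45° − 31.9°/2) = 0.3085.
P_a = ½K_aγH² = 0.5×0.3085×18.1×9.2² = 236.3 kN/m, acting at H/3 = 3.067 m above the base.
FS_sliding = μW / P_a = 0.44×854.5 / 236.3 = 1.591.

1.59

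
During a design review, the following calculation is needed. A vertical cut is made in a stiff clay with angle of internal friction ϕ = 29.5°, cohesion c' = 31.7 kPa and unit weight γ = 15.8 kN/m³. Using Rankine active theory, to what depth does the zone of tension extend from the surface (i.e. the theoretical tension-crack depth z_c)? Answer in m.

6.88 m

K_a = tan²(45° − 29.5°/2) = 0.3401; √K_a = 0.5832.
The active pressure is zero where K_a γ z = 2c√K_a, so z_c = 2c/(γ√K_a) = 2×31.7/(15.8×0.5832) = 6.881 m.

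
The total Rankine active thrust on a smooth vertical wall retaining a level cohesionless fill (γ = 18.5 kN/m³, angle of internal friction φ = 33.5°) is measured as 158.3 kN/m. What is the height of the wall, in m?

K_a = 0.2887. P_a = ½ K_a γ H² ⇒ H = √(2P_a/(K_a γ)).
H = √(2×158.3/(0.2887×18.5)) = 7.699 m.

7.70 m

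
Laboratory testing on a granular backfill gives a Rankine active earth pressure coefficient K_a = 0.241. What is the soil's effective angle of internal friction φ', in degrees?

37.7°

K_a = tan²(45° − φ/2) ⇒ 45° − φ/2 = arctan(√0.241) = 26.15°.
φ = 2(45° − 26.15°) = 37.71°.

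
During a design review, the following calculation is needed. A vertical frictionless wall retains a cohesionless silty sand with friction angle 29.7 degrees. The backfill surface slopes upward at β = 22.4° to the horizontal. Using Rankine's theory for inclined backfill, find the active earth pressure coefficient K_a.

0.453

K_a = cos β · (cos β − √(cos²β − cos²φ)) / (cos β + √(cos²β − cos²φ)).
cos β = 0.9245, cos φ = 0.8686, √(cos²β − cos²φ) = 0.3166.
K_a = 0.9245 × (0.9245 − 0.3166)/(0.9245 + 0.3166) = 0.4528.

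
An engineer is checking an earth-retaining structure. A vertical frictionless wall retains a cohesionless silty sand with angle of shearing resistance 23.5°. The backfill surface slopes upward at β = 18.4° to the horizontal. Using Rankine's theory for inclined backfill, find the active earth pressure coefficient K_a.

0.561

K_a = cos β · (cos β − √(cos²β − cos²φ)) / (cos β + √(cos²β − cos²φ)).
cos β = 0.9489, cos φ = 0.9171, √(cos²β − cos²φ) = 0.2437.
K_a = 0.9489 × (0.9489 − 0.2437)/(0.9489 + 0.2437) = 0.5611.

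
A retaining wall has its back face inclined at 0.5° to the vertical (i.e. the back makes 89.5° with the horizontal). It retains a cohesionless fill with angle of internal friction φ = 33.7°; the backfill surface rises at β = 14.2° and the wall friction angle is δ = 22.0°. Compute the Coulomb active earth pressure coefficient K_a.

K_a = sin²(α+φ) / [sin²α · sin(α−δ) · (1 + √{sin(φ+δ)sin(φ−β) / (sin(α−δ)sin(α+β))})²].
With α = 89.5°, φ = 33.7°, δ = 22.0°, β = 14.2°: K_a = 0.3137.

0.314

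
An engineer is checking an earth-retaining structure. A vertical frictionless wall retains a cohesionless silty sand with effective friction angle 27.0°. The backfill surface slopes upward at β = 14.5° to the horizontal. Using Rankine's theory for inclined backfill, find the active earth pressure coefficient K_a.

0.424

K_a = cos β · (cos β − √(cos²β − cos²φ)) / (cos β + √(cos²β − cos²φ)).
cos β = 0.9681, cos φ = 0.8910, √(cos²β − cos²φ) = 0.3787.
K_a = 0.9681 × (0.9681 − 0.3787)/(0.9681 + 0.3787) = 0.4237.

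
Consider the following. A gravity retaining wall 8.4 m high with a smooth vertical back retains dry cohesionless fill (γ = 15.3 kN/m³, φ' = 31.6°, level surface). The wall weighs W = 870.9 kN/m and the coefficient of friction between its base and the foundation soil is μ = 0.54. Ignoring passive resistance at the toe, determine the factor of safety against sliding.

K_a = tan²(45° − 31.6°/2) = 0.3123.
P_a = ½K_aγH² = 0.5×0.3123×15.3×8.4² = 168.6 kN/m, acting at H/3 = 2.800 m above the base.
FS_sliding = μW / P_a = 0.54×870.9 / 168.6 = 2.789.

2.79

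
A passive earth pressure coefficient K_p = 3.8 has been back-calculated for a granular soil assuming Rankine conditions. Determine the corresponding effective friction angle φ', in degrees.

35.7°

K_p = (1+sin φ)/(1−sin φ) ⇒ sin φ = (K_p − 1)/(K_p + 1) = 0.5833.
φ = arcsin(0.5833) = 35.69°.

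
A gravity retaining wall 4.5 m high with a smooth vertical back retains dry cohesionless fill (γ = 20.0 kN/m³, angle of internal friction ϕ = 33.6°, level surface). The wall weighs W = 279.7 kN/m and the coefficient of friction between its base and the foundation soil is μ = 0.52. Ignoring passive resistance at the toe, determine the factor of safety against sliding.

K_a = tan²(45° − 33.6°/2) = 0.2875.
P_a = ½K_aγH² = 0.5×0.2875×20.0×4.5² = 58.22 kN/m, acting at H/3 = 1.500 m above the base.
FS_sliding = μW / P_a = 0.52×279.7 / 58.22 = 2.498.

2.50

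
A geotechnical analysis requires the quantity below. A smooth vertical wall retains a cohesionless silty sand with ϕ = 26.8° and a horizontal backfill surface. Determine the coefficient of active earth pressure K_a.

K_a = tan²(45° − φ/2) = tan²(31.60°) = 0.3785.

0.378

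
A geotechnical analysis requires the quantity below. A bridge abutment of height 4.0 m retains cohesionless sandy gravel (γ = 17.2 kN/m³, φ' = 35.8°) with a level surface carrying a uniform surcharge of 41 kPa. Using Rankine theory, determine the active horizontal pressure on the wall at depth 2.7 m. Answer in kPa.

K_a = (1 − sin φ)/(1 + sin φ) = 0.2619.
σ_v = γz + q = 17.2 × 2.7 + 41 = 87.44 kPa.
σ_h = K_a σ_v = 0.2619 × 87.44 = 22.90 kPa.

22.9 kPa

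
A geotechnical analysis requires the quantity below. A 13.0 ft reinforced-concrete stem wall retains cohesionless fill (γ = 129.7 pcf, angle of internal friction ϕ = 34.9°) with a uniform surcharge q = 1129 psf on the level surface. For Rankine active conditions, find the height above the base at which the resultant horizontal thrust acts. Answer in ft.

K_a = 0.2721.
Triangular part P₁ = ½K_aγH² = 2983 at H/3 = 4.333 ft; rectangular part P₂ = K_a q H = 3994 at H/2 = 6.500 ft.
ȳ = (P₁·4.333 + P₂·6.500)/(P₁+P₂) = 5.574 ft.

5.57 ft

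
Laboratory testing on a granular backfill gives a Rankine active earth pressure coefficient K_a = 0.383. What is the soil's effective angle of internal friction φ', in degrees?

26.5°

K_a = tan²(45° − φ/2) ⇒ 45° − φ/2 = arctan(√0.383) = 31.75°.
φ = 2(45° − 31.75°) = 26.50°.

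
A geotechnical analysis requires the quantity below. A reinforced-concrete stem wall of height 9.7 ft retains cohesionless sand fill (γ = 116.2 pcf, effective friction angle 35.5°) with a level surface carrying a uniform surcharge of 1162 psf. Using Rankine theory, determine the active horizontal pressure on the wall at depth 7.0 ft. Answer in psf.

K_a = (1 − sin φ)/(1 + sin φ) = 0.2653.
σ_v = γz + q = 116.2 × 7.0 + 1162 = 1975 psf.
σ_h = K_a σ_v = 0.2653 × 1975 = 524.0 psf.

524 psf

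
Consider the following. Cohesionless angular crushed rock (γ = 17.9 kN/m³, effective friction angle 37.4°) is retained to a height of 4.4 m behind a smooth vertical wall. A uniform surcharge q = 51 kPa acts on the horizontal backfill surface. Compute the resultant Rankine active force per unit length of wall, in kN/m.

K_a = tan²(45° − φ/2) = 0.2443.
Soil triangle: ½ K_a γ H² = 0.5×0.2443×17.9×4.4² = 42.32 kN/m.
Surcharge rectangle: K_a q H = 0.2443×51×4.4 = 54.81 kN/m.
Total = 42.32 + 54.81 = 97.14 kN/m.

97.1 kN/m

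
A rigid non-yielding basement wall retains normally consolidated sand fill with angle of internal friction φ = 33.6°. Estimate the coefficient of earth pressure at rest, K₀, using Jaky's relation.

0.447

K₀ = 1 − sin φ' = 1 − sin 33.6° = 0.4466.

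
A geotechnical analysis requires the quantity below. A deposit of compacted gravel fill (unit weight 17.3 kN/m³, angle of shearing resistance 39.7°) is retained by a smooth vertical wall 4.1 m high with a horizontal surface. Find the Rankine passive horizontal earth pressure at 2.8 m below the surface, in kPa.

K_p = (1 + sin φ)/(1 − sin φ) = 4.537.
σ_h = K_p γ z = 4.537 × 17.3 × 2.8 = 219.8 kPa.

220 kPa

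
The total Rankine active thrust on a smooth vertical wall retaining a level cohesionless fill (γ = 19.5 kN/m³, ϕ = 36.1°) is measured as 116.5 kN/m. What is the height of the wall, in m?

6.80 m

K_a = 0.2585. P_a = ½ K_a γ H² ⇒ H = √(2P_a/(K_a γ)).
H = √(2×116.5/(0.2585×19.5)) = 6.799 m.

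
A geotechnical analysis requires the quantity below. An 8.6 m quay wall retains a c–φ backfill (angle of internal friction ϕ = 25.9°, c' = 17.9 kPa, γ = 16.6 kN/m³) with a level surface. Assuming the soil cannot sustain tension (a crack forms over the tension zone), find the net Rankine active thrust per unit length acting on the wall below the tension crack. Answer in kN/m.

86.5 kN/m

K_a = 0.3920; √K_a = 0.6261.
Tension-crack depth z_c = 2c/(γ√K_a) = 2×17.9/(16.6×0.6261) = 3.445 m.
σ_a at base = K_a γ H − 2c√K_a = 0.3920×16.6×8.6 − 2×17.9×0.6261 = 33.55 kPa.
P_a = ½ × 33.55 × (H − z_c) = 0.5×33.55×5.155 = 86.47 kN/m.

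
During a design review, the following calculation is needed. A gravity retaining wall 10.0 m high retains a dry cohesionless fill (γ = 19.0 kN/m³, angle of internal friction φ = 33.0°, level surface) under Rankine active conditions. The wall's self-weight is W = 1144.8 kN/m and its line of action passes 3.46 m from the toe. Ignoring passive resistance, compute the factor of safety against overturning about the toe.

4.24

K_a = tan²(45° − 33.0°/2) = 0.2948.
P_a = ½K_aγH² = 0.5×0.2948×19.0×10.0² = 280.1 kN/m, acting at H/3 = 3.333 m above the base.
Overturning moment M_o = P_a × H/3 = 280.1 × 3.333 = 933.5.
Resisting moment M_r = W × 3.46 = 1144.8 × 3.46 = 3961.
FS_overturning = M_r/M_o = 3961/933.5 = 4.243.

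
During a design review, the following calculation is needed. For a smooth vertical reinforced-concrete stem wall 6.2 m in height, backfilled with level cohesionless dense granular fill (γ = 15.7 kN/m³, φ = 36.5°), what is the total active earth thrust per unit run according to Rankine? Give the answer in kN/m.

76.7 kN/m

K_a = tan²(45° − φ/2) = 0.2541.
P_a = ½ K_a γ H² = 0.5 × 0.2541 × 15.7 × 6.2² = 76.66 kN/m.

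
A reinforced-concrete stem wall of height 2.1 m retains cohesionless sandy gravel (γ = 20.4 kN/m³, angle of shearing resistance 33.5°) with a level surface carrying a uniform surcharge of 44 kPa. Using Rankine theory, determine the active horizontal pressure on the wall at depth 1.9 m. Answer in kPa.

K_a = (1 − sin φ)/(1 + sin φ) = 0.2887.
σ_v = γz + q = 20.4 × 1.9 + 44 = 82.76 kPa.
σ_h = K_a σ_v = 0.2887 × 82.76 = 23.89 kPa.

23.9 kPa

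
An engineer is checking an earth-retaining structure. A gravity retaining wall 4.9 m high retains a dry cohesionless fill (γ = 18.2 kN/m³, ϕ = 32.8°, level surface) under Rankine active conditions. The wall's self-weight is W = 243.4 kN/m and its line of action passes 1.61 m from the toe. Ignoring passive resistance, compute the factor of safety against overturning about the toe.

K_a = tan²(45° − 32.8°/2) = 0.2973.
P_a = ½K_aγH² = 0.5×0.2973×18.2×4.9² = 64.95 kN/m, acting at H/3 = 1.633 m above the base.
Overturning moment M_o = P_a × H/3 = 64.95 × 1.633 = 106.1.
Resisting moment M_r = W × 1.61 = 243.4 × 1.61 = 391.9.
FS_overturning = M_r/M_o = 391.9/106.1 = 3.694.

3.69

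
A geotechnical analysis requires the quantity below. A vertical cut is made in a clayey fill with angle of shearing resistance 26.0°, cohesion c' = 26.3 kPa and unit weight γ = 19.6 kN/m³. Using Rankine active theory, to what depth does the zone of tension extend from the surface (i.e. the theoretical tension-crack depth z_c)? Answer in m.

4.29 m

K_a = tan²(45° − 26.0°/2) = 0.3905; √K_a = 0.6249.
The active pressure is zero where K_a γ z = 2c√K_a, so z_c = 2c/(γ√K_a) = 2×26.3/(19.6×0.6249) = 4.295 m.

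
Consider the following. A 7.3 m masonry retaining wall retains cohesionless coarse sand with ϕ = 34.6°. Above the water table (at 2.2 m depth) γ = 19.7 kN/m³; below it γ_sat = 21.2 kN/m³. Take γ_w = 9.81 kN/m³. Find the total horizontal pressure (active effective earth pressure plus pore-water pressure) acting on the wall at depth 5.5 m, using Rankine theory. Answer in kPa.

54.7 kPa

K_a = (1 − sin φ)/(1 + sin φ) = 0.2756.
γ' = 21.2 − 9.81 = 11.39 kN/m³.
Effective vertical stress at 5.5 m: σ'_v = 19.7×2.2 + 11.39×3.30 = 80.93 kPa.
σ'_h = K_a σ'_v = 0.2756 × 80.93 = 22.31 kPa; u = γ_w × 3.30 = 32.37 kPa.
Total σ_h = 22.31 + 32.37 = 54.68 kPa.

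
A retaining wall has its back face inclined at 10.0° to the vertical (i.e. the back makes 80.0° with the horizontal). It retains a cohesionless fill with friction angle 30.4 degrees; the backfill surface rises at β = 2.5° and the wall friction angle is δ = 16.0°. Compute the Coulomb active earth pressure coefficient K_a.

0.386

K_a = sin²(α+φ) / [sin²α · sin(α−δ) · (1 + √{sin(φ+δ)sin(φ−β) / (sin(α−δ)sin(α+β))})²].
With α = 80.0°, φ = 30.4°, δ = 16.0°, β = 2.5°: K_a = 0.3856.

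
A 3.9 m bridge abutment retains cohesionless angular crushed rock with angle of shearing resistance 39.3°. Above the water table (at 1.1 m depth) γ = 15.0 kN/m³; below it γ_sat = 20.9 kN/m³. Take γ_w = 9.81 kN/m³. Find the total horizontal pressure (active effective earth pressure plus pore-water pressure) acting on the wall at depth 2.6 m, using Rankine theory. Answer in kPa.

K_a = (1 − sin φ)/(1 + sin φ) = 0.2245.
γ' = 20.9 − 9.81 = 11.09 kN/m³.
Effective vertical stress at 2.6 m: σ'_v = 15.0×1.1 + 11.09×1.50 = 33.13 kPa.
σ'_h = K_a σ'_v = 0.2245 × 33.13 = 7.437 kPa; u = γ_w × 1.50 = 14.71 kPa.
Total σ_h = 7.437 + 14.71 = 22.15 kPa.

22.2 kPa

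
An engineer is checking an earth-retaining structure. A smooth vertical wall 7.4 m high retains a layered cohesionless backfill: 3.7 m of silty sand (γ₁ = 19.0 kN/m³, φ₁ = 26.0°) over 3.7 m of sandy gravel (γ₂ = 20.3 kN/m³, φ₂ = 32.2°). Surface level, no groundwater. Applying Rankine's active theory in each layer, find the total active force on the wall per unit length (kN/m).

172 kN/m

K_a1 = tan²(45°−26.0°/2) = 0.3905; K_a2 = tan²(45°−32.2°/2) = 0.3047.
Layer 1: σ at base = K_a1 γ₁ h₁ = 27.45 kPa; P₁ = ½×27.45×3.7 = 50.78.
Layer 2: σ_v at top = γ₁h₁ = 70.30; σ_h top = K_a2×70.30 = 21.42; σ_h base = K_a2×(70.30+20.3×3.7) = 44.31.
P₂ = ½(21.42+44.31)×3.7 = 121.6. Total P_a = 50.78+121.6 = 172.4 kN/m.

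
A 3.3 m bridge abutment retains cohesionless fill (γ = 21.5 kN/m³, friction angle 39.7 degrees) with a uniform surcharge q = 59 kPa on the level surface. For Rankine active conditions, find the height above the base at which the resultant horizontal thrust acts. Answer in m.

K_a = 0.2204.
Triangular part P₁ = ½K_aγH² = 25.81 at H/3 = 1.100 m; rectangular part P₂ = K_a q H = 42.92 at H/2 = 1.650 m.
ȳ = (P₁·1.100 + P₂·1.650)/(P₁+P₂) = 1.443 m.

1.44 m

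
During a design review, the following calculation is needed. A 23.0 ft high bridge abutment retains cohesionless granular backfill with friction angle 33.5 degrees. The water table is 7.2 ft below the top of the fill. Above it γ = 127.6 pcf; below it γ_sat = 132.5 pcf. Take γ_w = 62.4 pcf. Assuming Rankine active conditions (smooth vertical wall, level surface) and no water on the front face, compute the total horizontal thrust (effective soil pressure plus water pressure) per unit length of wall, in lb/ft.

K_a = tan²(45° − φ/2) = 0.2887.
γ' = 132.5 − 62.4 = 70.10 pcf. Depth below WT = 15.8 ft.
σ'_h at WT = K_a γ d_w = 265.2 psf; at base = 265.2 + K_a γ' × 15.8 = 585.0 psf.
P₁ (0–7.2 ft) = ½×265.2×7.2 = 954.9. P₂ (7.2–23.0 ft) = ½(265.2+585.0)×15.8 = 6717.
P_w = ½ γ_w h₂² = 0.5×62.4×15.8² = 7789. Total = 954.9+6717+7789 = 15460 lb/ft.

15500 lb/ft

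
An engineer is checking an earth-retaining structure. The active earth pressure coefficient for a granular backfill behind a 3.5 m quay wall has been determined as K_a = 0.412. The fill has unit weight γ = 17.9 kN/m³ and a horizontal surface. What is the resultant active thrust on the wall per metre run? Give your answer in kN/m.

45.2 kN/m

P = ½ K_a γ H² = 0.5 × 0.412 × 17.9 × 3.5² = 45.17 kN/m.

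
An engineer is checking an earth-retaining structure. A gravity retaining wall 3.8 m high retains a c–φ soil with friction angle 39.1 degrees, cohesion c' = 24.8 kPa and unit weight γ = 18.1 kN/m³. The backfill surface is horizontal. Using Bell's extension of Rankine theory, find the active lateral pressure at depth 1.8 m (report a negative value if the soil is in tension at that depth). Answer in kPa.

K_a = (1 − sin φ)/(1 + sin φ) = 0.2265.
σ_a = K_a γ z − 2c√K_a = 0.2265×18.1×1.8 − 2×24.8×0.4759 = -16.23 kPa.

-16.2 kPa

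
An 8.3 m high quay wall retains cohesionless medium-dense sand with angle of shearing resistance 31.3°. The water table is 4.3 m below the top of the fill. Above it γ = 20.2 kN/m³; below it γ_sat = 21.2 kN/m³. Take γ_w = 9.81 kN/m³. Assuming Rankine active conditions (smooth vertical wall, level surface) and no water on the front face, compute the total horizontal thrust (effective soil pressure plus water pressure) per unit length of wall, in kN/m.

K_a = tan²(45° − φ/2) = 0.3162.
γ' = 21.2 − 9.81 = 11.39 kN/m³. Depth below WT = 4.0 m.
σ'_h at WT = K_a γ d_w = 27.47 kPa; at base = 27.47 + K_a γ' × 4.0 = 41.87 kPa.
P₁ (0–4.3 m) = ½×27.47×4.3 = 59.05. P₂ (4.3–8.3 m) = ½(27.47+41.87)×4.0 = 138.7.
P_w = ½ γ_w h₂² = 0.5×9.81×4.0² = 78.48. Total = 59.05+138.7+78.48 = 276.2 kN/m.

276 kN/m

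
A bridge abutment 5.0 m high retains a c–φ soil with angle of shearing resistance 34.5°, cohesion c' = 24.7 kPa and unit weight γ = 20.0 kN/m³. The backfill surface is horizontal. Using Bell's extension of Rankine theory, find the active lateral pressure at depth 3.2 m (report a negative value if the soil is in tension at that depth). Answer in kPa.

K_a = (1 − sin φ)/(1 + sin φ) = 0.2768.
σ_a = K_a γ z − 2c√K_a = 0.2768×20.0×3.2 − 2×24.7×0.5261 = -8.275 kPa.

-8.27 kPa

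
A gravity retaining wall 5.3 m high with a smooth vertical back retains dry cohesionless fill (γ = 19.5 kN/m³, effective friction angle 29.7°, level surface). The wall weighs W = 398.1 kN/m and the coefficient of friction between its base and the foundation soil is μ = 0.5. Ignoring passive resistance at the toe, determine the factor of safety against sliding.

2.15

K_a = tan²(45° − 29.7°/2) = 0.3374.
P_a = ½K_aγH² = 0.5×0.3374×19.5×5.3² = 92.40 kN/m, acting at H/3 = 1.767 m above the base.
FS_sliding = μW / P_a = 0.5×398.1 / 92.40 = 2.154.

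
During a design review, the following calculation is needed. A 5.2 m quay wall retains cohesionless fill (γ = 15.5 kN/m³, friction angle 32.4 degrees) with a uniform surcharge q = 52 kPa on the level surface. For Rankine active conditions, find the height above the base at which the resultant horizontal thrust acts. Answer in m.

K_a = 0.3022.
Triangular part P₁ = ½K_aγH² = 63.34 at H/3 = 1.733 m; rectangular part P₂ = K_a q H = 81.72 at H/2 = 2.600 m.
ȳ = (P₁·1.733 + P₂·2.600)/(P₁+P₂) = 2.222 m.

2.22 m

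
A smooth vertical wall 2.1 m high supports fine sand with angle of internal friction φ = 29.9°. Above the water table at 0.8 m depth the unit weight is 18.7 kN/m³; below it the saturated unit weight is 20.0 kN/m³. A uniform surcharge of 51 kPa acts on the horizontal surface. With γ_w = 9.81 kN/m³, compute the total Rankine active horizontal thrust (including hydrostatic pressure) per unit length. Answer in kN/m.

K_a = tan²(45° − φ/2) = 0.3347.
γ' = 20.0 − 9.81 = 10.19 kN/m³. h₂ = H − d_w = 1.3 m.
σ'_h: at surface K_a·q = 17.07; at WT K_a(q+γd_w) = 22.08; at base K_a(q+γd_w+γ'h₂) = 26.51 kPa.
P₁ = ½(17.07+22.08)×0.8 = 15.66; P₂ = ½(22.08+26.51)×1.3 = 31.58; P_w = ½γ_w h₂² = 8.289.
Total = 15.66+31.58+8.289 = 55.53 kN/m.

55.5 kN/m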